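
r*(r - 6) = r^2 - 6*r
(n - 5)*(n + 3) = n^2 - 2*n - 15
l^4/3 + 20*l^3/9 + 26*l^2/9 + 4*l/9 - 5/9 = (l/3 + 1/3)*(l - 1/3)*(l + 1)*(l + 5)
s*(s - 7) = s^2 - 7*s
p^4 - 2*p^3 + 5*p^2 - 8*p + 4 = (p - 2*I)*(p + 2*I)*(-I*p + I)*(I*p - I)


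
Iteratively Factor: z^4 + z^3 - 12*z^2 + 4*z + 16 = (z + 4)*(z^3 - 3*z^2 + 4) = (z - 2)*(z + 4)*(z^2 - z - 2) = (z - 2)*(z + 1)*(z + 4)*(z - 2)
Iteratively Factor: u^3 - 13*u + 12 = (u - 1)*(u^2 + u - 12) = (u - 1)*(u + 4)*(u - 3)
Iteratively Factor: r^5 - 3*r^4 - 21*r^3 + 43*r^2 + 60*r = (r + 4)*(r^4 - 7*r^3 + 7*r^2 + 15*r) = (r + 1)*(r + 4)*(r^3 - 8*r^2 + 15*r) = r*(r + 1)*(r + 4)*(r^2 - 8*r + 15) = r*(r - 5)*(r + 1)*(r + 4)*(r - 3)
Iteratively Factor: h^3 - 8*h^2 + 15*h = (h - 3)*(h^2 - 5*h) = h*(h - 3)*(h - 5)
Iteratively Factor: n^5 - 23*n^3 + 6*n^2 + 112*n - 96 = (n + 4)*(n^4 - 4*n^3 - 7*n^2 + 34*n - 24) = (n - 4)*(n + 4)*(n^3 - 7*n + 6) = (n - 4)*(n - 2)*(n + 4)*(n^2 + 2*n - 3) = (n - 4)*(n - 2)*(n + 3)*(n + 4)*(n - 1)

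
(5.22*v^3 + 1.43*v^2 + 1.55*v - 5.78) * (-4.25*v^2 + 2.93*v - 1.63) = -22.185*v^5 + 9.2171*v^4 - 10.9062*v^3 + 26.7756*v^2 - 19.4619*v + 9.4214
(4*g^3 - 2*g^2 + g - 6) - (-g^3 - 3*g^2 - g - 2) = 5*g^3 + g^2 + 2*g - 4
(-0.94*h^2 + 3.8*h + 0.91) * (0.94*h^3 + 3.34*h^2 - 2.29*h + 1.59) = -0.8836*h^5 + 0.4324*h^4 + 15.7*h^3 - 7.1572*h^2 + 3.9581*h + 1.4469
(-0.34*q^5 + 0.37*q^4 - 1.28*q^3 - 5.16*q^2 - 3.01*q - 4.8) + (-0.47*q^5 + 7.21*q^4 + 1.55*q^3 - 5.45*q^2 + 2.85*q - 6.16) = -0.81*q^5 + 7.58*q^4 + 0.27*q^3 - 10.61*q^2 - 0.16*q - 10.96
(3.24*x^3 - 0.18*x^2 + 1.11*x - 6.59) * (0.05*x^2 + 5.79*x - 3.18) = 0.162*x^5 + 18.7506*x^4 - 11.2899*x^3 + 6.6698*x^2 - 41.6859*x + 20.9562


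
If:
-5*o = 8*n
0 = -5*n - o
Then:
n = 0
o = 0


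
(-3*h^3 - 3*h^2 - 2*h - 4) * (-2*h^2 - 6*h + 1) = 6*h^5 + 24*h^4 + 19*h^3 + 17*h^2 + 22*h - 4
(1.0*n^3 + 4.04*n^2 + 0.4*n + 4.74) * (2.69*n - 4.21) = 2.69*n^4 + 6.6576*n^3 - 15.9324*n^2 + 11.0666*n - 19.9554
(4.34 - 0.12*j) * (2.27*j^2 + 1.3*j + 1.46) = -0.2724*j^3 + 9.6958*j^2 + 5.4668*j + 6.3364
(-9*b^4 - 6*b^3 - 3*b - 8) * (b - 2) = -9*b^5 + 12*b^4 + 12*b^3 - 3*b^2 - 2*b + 16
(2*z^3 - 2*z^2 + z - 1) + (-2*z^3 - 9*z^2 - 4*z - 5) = -11*z^2 - 3*z - 6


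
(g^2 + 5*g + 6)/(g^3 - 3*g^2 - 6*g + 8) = (g + 3)/(g^2 - 5*g + 4)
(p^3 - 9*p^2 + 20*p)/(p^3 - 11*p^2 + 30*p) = (p - 4)/(p - 6)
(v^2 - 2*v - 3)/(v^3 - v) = (v - 3)/(v*(v - 1))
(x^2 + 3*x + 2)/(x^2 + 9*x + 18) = (x^2 + 3*x + 2)/(x^2 + 9*x + 18)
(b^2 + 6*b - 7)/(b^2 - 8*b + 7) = (b + 7)/(b - 7)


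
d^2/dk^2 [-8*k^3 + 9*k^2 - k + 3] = 18 - 48*k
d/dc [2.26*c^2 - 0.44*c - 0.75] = 4.52*c - 0.44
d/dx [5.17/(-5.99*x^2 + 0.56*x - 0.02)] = (61.9366*x - 2.8952)/(5.99*x^2 - 0.56*x + 0.02)^2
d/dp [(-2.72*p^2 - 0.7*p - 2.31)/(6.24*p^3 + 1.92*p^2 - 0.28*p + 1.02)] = (16.9728*p^4 + 8.736*p^3 + 45.3488*p^2 + 3.3216*p - 1.3608)/(38.9376*p^6 + 23.9616*p^5 + 0.191999999999999*p^4 + 11.6544*p^3 + 3.9952*p^2 - 0.5712*p + 1.0404)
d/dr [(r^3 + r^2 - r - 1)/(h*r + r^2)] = (r*(h + r)*(3*r^2 + 2*r - 1) - (h + 2*r)*(r^3 + r^2 - r - 1))/(r^2*(h + r)^2)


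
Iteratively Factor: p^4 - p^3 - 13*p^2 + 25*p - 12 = (p - 1)*(p^3 - 13*p + 12) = (p - 1)^2*(p^2 + p - 12) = (p - 1)^2*(p + 4)*(p - 3)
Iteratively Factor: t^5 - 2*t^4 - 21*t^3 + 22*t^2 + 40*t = (t + 1)*(t^4 - 3*t^3 - 18*t^2 + 40*t) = t*(t + 1)*(t^3 - 3*t^2 - 18*t + 40) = t*(t - 2)*(t + 1)*(t^2 - t - 20) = t*(t - 2)*(t + 1)*(t + 4)*(t - 5)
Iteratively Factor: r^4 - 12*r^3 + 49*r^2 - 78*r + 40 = (r - 1)*(r^3 - 11*r^2 + 38*r - 40) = (r - 5)*(r - 1)*(r^2 - 6*r + 8) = (r - 5)*(r - 4)*(r - 1)*(r - 2)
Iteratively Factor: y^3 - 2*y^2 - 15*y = (y)*(y^2 - 2*y - 15) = y*(y + 3)*(y - 5)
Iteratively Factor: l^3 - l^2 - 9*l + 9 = (l - 3)*(l^2 + 2*l - 3) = (l - 3)*(l - 1)*(l + 3)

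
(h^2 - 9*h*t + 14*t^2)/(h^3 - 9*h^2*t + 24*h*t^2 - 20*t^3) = (h - 7*t)/(h^2 - 7*h*t + 10*t^2)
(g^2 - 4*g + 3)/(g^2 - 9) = (g - 1)/(g + 3)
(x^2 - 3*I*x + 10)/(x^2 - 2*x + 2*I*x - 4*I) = (x - 5*I)/(x - 2)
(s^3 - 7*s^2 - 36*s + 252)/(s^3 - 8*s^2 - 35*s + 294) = (s - 6)/(s - 7)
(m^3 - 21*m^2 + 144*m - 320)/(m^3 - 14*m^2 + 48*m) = (m^2 - 13*m + 40)/(m*(m - 6))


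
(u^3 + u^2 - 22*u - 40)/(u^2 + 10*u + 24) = (u^2 - 3*u - 10)/(u + 6)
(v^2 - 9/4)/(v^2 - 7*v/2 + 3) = (v + 3/2)/(v - 2)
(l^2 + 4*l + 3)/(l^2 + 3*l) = (l + 1)/l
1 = 1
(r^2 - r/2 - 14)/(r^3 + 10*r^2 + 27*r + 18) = (r^2 - r/2 - 14)/(r^3 + 10*r^2 + 27*r + 18)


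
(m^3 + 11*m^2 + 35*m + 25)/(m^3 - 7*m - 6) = (m^2 + 10*m + 25)/(m^2 - m - 6)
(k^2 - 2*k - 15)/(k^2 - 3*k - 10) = (k + 3)/(k + 2)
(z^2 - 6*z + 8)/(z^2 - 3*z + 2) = (z - 4)/(z - 1)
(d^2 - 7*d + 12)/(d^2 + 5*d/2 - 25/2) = 2*(d^2 - 7*d + 12)/(2*d^2 + 5*d - 25)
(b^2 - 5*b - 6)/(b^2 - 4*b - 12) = (b + 1)/(b + 2)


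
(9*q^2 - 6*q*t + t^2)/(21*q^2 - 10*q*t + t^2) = (3*q - t)/(7*q - t)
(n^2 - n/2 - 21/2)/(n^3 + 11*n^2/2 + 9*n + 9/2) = (2*n - 7)/(2*n^2 + 5*n + 3)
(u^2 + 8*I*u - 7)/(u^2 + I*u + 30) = (u^2 + 8*I*u - 7)/(u^2 + I*u + 30)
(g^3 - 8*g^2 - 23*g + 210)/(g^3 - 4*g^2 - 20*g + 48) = (g^2 - 2*g - 35)/(g^2 + 2*g - 8)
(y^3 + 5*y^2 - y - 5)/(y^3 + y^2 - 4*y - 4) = (y^2 + 4*y - 5)/(y^2 - 4)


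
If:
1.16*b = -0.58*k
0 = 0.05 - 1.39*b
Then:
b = 0.04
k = -0.07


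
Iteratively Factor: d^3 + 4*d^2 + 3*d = (d + 1)*(d^2 + 3*d) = (d + 1)*(d + 3)*(d)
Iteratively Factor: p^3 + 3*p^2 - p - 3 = (p - 1)*(p^2 + 4*p + 3) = (p - 1)*(p + 1)*(p + 3)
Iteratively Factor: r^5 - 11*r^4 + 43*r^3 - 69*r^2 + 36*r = (r - 3)*(r^4 - 8*r^3 + 19*r^2 - 12*r) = (r - 4)*(r - 3)*(r^3 - 4*r^2 + 3*r) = (r - 4)*(r - 3)*(r - 1)*(r^2 - 3*r) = (r - 4)*(r - 3)^2*(r - 1)*(r)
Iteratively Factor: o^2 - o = (o)*(o - 1)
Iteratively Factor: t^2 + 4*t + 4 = (t + 2)*(t + 2)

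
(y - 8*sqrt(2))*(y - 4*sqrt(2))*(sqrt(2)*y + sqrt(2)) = sqrt(2)*y^3 - 24*y^2 + sqrt(2)*y^2 - 24*y + 64*sqrt(2)*y + 64*sqrt(2)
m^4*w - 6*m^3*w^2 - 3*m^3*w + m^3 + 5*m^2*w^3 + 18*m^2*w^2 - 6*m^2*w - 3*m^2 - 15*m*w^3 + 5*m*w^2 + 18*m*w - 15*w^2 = (m - 3)*(m - 5*w)*(m - w)*(m*w + 1)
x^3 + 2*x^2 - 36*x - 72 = (x - 6)*(x + 2)*(x + 6)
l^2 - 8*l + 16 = (l - 4)^2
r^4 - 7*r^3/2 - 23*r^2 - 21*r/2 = r*(r - 7)*(r + 1/2)*(r + 3)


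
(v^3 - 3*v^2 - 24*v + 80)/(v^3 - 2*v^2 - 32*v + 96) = (v + 5)/(v + 6)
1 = 1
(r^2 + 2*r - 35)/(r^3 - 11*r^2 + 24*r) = (r^2 + 2*r - 35)/(r*(r^2 - 11*r + 24))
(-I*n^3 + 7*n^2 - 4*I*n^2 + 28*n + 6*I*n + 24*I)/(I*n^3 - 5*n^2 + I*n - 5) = (-n^2 + n*(-4 - 6*I) - 24*I)/(n^2 + 4*I*n + 5)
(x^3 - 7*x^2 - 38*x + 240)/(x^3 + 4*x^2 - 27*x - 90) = (x - 8)/(x + 3)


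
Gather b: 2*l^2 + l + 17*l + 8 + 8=2*l^2 + 18*l + 16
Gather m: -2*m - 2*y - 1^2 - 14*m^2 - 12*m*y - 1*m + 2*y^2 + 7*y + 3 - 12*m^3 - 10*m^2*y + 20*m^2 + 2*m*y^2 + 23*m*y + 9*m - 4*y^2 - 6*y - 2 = -12*m^3 + m^2*(6 - 10*y) + m*(2*y^2 + 11*y + 6) - 2*y^2 - y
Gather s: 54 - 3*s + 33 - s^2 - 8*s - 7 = -s^2 - 11*s + 80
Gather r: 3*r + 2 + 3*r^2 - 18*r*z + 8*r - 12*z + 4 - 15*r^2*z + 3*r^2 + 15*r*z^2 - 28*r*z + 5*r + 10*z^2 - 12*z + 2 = r^2*(6 - 15*z) + r*(15*z^2 - 46*z + 16) + 10*z^2 - 24*z + 8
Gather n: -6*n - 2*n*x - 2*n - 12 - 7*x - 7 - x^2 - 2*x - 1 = n*(-2*x - 8) - x^2 - 9*x - 20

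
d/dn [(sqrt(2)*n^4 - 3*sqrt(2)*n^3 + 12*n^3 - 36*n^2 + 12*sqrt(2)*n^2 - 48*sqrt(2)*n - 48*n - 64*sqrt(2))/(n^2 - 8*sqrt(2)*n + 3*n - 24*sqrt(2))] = 2*(sqrt(2)*n^5 - 18*n^4 + 3*sqrt(2)*n^4 - 105*sqrt(2)*n^3 - 12*n^3 - 246*sqrt(2)*n^2 + 90*n^2 - 576*n + 928*sqrt(2)*n + 640 + 672*sqrt(2))/(n^4 - 16*sqrt(2)*n^3 + 6*n^3 - 96*sqrt(2)*n^2 + 137*n^2 - 144*sqrt(2)*n + 768*n + 1152)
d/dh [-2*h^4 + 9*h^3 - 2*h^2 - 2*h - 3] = -8*h^3 + 27*h^2 - 4*h - 2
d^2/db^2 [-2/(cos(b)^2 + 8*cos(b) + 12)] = 4*(2*sin(b)^4 - 9*sin(b)^2 - 63*cos(b) + 3*cos(3*b) - 45)/((cos(b) + 2)^3*(cos(b) + 6)^3)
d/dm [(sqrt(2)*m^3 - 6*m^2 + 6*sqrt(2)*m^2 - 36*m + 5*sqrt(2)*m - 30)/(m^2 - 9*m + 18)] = (sqrt(2)*m^4 - 18*sqrt(2)*m^3 - 5*sqrt(2)*m^2 + 90*m^2 - 156*m + 216*sqrt(2)*m - 918 + 90*sqrt(2))/(m^4 - 18*m^3 + 117*m^2 - 324*m + 324)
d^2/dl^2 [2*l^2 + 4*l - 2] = 4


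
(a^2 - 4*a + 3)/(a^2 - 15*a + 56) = (a^2 - 4*a + 3)/(a^2 - 15*a + 56)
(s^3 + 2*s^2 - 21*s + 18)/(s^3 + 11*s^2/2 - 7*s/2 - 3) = 2*(s - 3)/(2*s + 1)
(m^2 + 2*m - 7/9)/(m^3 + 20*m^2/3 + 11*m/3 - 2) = (m + 7/3)/(m^2 + 7*m + 6)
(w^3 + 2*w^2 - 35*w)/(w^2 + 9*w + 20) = w*(w^2 + 2*w - 35)/(w^2 + 9*w + 20)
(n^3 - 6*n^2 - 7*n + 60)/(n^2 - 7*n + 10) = (n^2 - n - 12)/(n - 2)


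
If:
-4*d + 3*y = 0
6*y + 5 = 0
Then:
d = -5/8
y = -5/6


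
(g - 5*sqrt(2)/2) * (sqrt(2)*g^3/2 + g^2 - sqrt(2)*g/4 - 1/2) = sqrt(2)*g^4/2 - 3*g^3/2 - 11*sqrt(2)*g^2/4 + 3*g/4 + 5*sqrt(2)/4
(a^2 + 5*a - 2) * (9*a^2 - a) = 9*a^4 + 44*a^3 - 23*a^2 + 2*a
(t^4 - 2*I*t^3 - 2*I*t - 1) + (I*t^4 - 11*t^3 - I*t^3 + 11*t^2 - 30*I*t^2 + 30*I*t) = t^4 + I*t^4 - 11*t^3 - 3*I*t^3 + 11*t^2 - 30*I*t^2 + 28*I*t - 1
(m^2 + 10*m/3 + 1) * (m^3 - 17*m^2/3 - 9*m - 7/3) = m^5 - 7*m^4/3 - 242*m^3/9 - 38*m^2 - 151*m/9 - 7/3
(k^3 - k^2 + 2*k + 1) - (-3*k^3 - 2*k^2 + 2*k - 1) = 4*k^3 + k^2 + 2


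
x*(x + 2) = x^2 + 2*x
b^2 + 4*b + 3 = (b + 1)*(b + 3)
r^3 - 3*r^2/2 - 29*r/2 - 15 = (r - 5)*(r + 3/2)*(r + 2)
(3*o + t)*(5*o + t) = 15*o^2 + 8*o*t + t^2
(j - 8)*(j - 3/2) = j^2 - 19*j/2 + 12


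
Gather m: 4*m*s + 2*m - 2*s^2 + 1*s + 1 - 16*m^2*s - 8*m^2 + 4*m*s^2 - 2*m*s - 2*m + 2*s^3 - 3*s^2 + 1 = m^2*(-16*s - 8) + m*(4*s^2 + 2*s) + 2*s^3 - 5*s^2 + s + 2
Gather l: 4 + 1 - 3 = 2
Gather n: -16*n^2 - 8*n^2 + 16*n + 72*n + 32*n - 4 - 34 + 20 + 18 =-24*n^2 + 120*n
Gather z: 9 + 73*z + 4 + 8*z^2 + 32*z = 8*z^2 + 105*z + 13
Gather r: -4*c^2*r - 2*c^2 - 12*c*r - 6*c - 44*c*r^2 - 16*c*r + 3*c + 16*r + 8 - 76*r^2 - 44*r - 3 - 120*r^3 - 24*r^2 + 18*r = -2*c^2 - 3*c - 120*r^3 + r^2*(-44*c - 100) + r*(-4*c^2 - 28*c - 10) + 5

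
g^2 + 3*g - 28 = (g - 4)*(g + 7)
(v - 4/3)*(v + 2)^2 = v^3 + 8*v^2/3 - 4*v/3 - 16/3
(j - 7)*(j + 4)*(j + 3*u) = j^3 + 3*j^2*u - 3*j^2 - 9*j*u - 28*j - 84*u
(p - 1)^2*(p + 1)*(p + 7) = p^4 + 6*p^3 - 8*p^2 - 6*p + 7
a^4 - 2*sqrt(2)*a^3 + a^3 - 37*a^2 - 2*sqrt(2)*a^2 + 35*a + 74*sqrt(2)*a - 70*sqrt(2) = (a - 5)*(a - 1)*(a + 7)*(a - 2*sqrt(2))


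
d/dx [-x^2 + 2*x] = 2 - 2*x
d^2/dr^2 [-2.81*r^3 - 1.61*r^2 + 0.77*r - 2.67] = -16.86*r - 3.22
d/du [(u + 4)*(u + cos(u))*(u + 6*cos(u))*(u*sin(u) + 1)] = (u + 4)*(u + cos(u))*(u + 6*cos(u))*(u*cos(u) + sin(u)) - (u + 4)*(u + cos(u))*(u*sin(u) + 1)*(6*sin(u) - 1) - (u + 4)*(u + 6*cos(u))*(u*sin(u) + 1)*(sin(u) - 1) + (u + cos(u))*(u + 6*cos(u))*(u*sin(u) + 1)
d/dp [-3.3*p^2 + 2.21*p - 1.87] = 2.21 - 6.6*p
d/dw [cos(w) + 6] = -sin(w)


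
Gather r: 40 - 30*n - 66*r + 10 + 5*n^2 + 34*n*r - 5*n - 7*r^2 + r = 5*n^2 - 35*n - 7*r^2 + r*(34*n - 65) + 50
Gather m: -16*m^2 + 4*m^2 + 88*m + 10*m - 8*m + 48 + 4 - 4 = -12*m^2 + 90*m + 48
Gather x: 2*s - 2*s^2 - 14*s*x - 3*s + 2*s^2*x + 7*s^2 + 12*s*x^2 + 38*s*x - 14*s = 5*s^2 + 12*s*x^2 - 15*s + x*(2*s^2 + 24*s)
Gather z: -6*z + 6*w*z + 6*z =6*w*z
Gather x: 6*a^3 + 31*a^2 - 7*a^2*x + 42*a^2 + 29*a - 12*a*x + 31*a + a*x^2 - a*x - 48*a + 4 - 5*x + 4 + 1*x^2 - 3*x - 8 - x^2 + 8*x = 6*a^3 + 73*a^2 + a*x^2 + 12*a + x*(-7*a^2 - 13*a)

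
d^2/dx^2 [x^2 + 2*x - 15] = 2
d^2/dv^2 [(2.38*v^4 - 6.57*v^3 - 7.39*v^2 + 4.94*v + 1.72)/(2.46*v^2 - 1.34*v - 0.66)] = (28.805616*v^6 - 47.0725919999999*v^5 + 2.45616000000012*v^4 - 0.181319999999971*v^3 - 31.960224*v^2 - 3.06669600000001*v - 3.413992)/(14.886936*v^6 - 24.327432*v^5 + 1.26936*v^4 + 10.64764*v^3 - 0.34056*v^2 - 1.751112*v - 0.287496)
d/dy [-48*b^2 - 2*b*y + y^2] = -2*b + 2*y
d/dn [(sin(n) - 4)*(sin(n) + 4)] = sin(2*n)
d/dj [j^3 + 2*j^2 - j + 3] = 3*j^2 + 4*j - 1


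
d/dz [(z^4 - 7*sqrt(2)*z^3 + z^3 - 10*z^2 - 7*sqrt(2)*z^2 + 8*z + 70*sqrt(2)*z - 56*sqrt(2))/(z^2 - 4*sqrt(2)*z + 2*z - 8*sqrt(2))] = (2*z^5 - 19*sqrt(2)*z^4 + 7*z^4 - 68*sqrt(2)*z^3 + 116*z^3 - 68*sqrt(2)*z^2 + 364*z^2 + 224*z + 272*sqrt(2)*z - 1568 + 48*sqrt(2))/(z^4 - 8*sqrt(2)*z^3 + 4*z^3 - 32*sqrt(2)*z^2 + 36*z^2 - 32*sqrt(2)*z + 128*z + 128)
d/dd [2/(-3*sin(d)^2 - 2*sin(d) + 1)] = 4*(3*sin(d) + 1)*cos(d)/(3*sin(d)^2 + 2*sin(d) - 1)^2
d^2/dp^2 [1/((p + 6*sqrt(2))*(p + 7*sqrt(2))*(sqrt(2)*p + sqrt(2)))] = sqrt(2)*((p + 1)^2*(p + 6*sqrt(2))^2 + (p + 1)^2*(p + 6*sqrt(2))*(p + 7*sqrt(2)) + (p + 1)^2*(p + 7*sqrt(2))^2 + (p + 1)*(p + 6*sqrt(2))^2*(p + 7*sqrt(2)) + (p + 1)*(p + 6*sqrt(2))*(p + 7*sqrt(2))^2 + (p + 6*sqrt(2))^2*(p + 7*sqrt(2))^2)/((p + 1)^3*(p + 6*sqrt(2))^3*(p + 7*sqrt(2))^3)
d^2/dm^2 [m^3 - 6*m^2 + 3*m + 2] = 6*m - 12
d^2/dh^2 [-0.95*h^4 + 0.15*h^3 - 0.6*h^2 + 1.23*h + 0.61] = -11.4*h^2 + 0.9*h - 1.2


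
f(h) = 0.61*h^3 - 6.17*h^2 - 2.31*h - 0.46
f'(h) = 1.83*h^2 - 12.34*h - 2.31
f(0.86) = -6.62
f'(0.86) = -11.57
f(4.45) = -79.17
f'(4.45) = -20.98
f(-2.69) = -50.77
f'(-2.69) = 44.13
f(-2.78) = -54.83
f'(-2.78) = 46.14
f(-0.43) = -0.66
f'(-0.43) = 3.33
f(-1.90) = -22.53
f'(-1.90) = 27.74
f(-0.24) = -0.27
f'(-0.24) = 0.76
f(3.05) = -47.59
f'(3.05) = -22.92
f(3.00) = -46.45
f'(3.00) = -22.86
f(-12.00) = -1915.30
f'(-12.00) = 409.29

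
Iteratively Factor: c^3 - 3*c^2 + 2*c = (c - 2)*(c^2 - c) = c*(c - 2)*(c - 1)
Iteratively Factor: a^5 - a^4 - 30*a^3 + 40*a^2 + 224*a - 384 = (a - 3)*(a^4 + 2*a^3 - 24*a^2 - 32*a + 128) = (a - 3)*(a + 4)*(a^3 - 2*a^2 - 16*a + 32) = (a - 4)*(a - 3)*(a + 4)*(a^2 + 2*a - 8) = (a - 4)*(a - 3)*(a + 4)^2*(a - 2)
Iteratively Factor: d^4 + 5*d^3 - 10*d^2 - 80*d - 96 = (d + 4)*(d^3 + d^2 - 14*d - 24) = (d - 4)*(d + 4)*(d^2 + 5*d + 6) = (d - 4)*(d + 3)*(d + 4)*(d + 2)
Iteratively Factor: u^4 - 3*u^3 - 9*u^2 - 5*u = (u + 1)*(u^3 - 4*u^2 - 5*u) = (u - 5)*(u + 1)*(u^2 + u) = u*(u - 5)*(u + 1)*(u + 1)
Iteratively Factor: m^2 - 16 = (m - 4)*(m + 4)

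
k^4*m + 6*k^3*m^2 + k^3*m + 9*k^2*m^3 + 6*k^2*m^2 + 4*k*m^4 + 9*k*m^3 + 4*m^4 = (k + m)^2*(k + 4*m)*(k*m + m)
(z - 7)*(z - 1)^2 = z^3 - 9*z^2 + 15*z - 7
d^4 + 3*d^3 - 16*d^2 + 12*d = d*(d - 2)*(d - 1)*(d + 6)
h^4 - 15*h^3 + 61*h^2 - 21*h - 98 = (h - 7)^2*(h - 2)*(h + 1)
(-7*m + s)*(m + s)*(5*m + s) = -35*m^3 - 37*m^2*s - m*s^2 + s^3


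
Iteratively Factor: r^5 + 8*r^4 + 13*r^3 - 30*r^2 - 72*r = (r + 3)*(r^4 + 5*r^3 - 2*r^2 - 24*r) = (r - 2)*(r + 3)*(r^3 + 7*r^2 + 12*r) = (r - 2)*(r + 3)*(r + 4)*(r^2 + 3*r) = r*(r - 2)*(r + 3)*(r + 4)*(r + 3)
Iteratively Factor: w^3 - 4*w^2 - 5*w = (w + 1)*(w^2 - 5*w) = w*(w + 1)*(w - 5)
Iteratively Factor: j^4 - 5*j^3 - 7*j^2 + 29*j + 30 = (j + 1)*(j^3 - 6*j^2 - j + 30) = (j + 1)*(j + 2)*(j^2 - 8*j + 15) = (j - 5)*(j + 1)*(j + 2)*(j - 3)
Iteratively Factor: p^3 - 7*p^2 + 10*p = (p - 5)*(p^2 - 2*p) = (p - 5)*(p - 2)*(p)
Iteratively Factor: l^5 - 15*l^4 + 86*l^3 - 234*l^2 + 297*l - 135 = (l - 3)*(l^4 - 12*l^3 + 50*l^2 - 84*l + 45) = (l - 3)^2*(l^3 - 9*l^2 + 23*l - 15) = (l - 5)*(l - 3)^2*(l^2 - 4*l + 3) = (l - 5)*(l - 3)^2*(l - 1)*(l - 3)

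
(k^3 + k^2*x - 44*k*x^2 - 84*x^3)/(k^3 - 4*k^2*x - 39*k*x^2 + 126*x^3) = (-k - 2*x)/(-k + 3*x)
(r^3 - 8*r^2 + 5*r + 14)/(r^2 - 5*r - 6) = (r^2 - 9*r + 14)/(r - 6)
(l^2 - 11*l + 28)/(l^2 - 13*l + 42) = (l - 4)/(l - 6)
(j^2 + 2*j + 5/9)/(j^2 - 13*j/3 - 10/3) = (9*j^2 + 18*j + 5)/(3*(3*j^2 - 13*j - 10))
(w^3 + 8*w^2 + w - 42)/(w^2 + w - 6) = w + 7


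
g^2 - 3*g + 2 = (g - 2)*(g - 1)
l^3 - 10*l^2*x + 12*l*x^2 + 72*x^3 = (l - 6*x)^2*(l + 2*x)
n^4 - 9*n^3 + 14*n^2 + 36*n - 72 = (n - 6)*(n - 3)*(n - 2)*(n + 2)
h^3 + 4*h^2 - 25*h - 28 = (h - 4)*(h + 1)*(h + 7)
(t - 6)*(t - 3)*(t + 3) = t^3 - 6*t^2 - 9*t + 54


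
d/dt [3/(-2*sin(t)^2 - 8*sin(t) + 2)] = 3*(sin(t) + 2)*cos(t)/(4*sin(t) - cos(t)^2)^2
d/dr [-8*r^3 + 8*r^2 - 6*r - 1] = -24*r^2 + 16*r - 6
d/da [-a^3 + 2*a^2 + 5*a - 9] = -3*a^2 + 4*a + 5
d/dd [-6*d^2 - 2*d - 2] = -12*d - 2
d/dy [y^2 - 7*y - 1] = 2*y - 7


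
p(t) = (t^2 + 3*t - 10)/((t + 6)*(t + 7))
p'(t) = (2*t + 3)/((t + 6)*(t + 7)) - (t^2 + 3*t - 10)/((t + 6)*(t + 7)^2) - (t^2 + 3*t - 10)/((t + 6)^2*(t + 7))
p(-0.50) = -0.31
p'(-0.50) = 0.16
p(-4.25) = -0.97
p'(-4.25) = -0.23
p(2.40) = 0.04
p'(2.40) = 0.09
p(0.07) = -0.23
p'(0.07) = 0.14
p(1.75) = -0.02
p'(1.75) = 0.10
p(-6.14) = -77.07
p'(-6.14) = -383.83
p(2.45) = 0.04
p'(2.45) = 0.09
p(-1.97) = -0.59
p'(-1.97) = 0.22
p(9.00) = 0.41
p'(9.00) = 0.03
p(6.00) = 0.28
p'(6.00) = 0.05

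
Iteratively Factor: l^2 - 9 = (l - 3)*(l + 3)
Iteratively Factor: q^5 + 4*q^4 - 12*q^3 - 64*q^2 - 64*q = (q - 4)*(q^4 + 8*q^3 + 20*q^2 + 16*q) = (q - 4)*(q + 4)*(q^3 + 4*q^2 + 4*q) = (q - 4)*(q + 2)*(q + 4)*(q^2 + 2*q) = q*(q - 4)*(q + 2)*(q + 4)*(q + 2)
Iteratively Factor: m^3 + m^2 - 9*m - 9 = (m + 1)*(m^2 - 9) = (m + 1)*(m + 3)*(m - 3)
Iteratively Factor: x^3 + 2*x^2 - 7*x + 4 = (x + 4)*(x^2 - 2*x + 1) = (x - 1)*(x + 4)*(x - 1)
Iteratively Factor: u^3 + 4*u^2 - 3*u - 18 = (u - 2)*(u^2 + 6*u + 9) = (u - 2)*(u + 3)*(u + 3)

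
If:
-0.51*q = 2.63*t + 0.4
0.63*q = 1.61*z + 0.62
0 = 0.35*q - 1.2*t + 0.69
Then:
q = -1.50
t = 0.14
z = -0.97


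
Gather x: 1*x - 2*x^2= -2*x^2 + x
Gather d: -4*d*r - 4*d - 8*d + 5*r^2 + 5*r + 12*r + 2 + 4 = d*(-4*r - 12) + 5*r^2 + 17*r + 6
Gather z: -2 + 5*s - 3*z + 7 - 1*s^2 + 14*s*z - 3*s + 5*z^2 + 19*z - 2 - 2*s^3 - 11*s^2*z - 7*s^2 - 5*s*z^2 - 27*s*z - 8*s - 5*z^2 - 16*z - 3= -2*s^3 - 8*s^2 - 5*s*z^2 - 6*s + z*(-11*s^2 - 13*s)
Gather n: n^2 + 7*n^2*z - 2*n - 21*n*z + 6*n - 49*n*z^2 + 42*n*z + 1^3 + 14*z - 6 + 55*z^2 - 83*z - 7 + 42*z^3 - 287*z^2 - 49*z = n^2*(7*z + 1) + n*(-49*z^2 + 21*z + 4) + 42*z^3 - 232*z^2 - 118*z - 12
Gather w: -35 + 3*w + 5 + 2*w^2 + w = 2*w^2 + 4*w - 30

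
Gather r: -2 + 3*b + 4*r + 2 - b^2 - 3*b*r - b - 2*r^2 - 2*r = -b^2 + 2*b - 2*r^2 + r*(2 - 3*b)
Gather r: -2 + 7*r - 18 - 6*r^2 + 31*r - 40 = -6*r^2 + 38*r - 60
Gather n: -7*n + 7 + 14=21 - 7*n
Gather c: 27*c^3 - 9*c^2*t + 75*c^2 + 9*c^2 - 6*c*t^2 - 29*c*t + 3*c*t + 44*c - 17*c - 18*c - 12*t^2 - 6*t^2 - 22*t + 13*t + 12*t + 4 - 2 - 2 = 27*c^3 + c^2*(84 - 9*t) + c*(-6*t^2 - 26*t + 9) - 18*t^2 + 3*t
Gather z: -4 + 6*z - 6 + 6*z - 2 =12*z - 12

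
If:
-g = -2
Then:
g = 2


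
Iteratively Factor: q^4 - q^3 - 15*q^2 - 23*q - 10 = (q - 5)*(q^3 + 4*q^2 + 5*q + 2) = (q - 5)*(q + 1)*(q^2 + 3*q + 2) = (q - 5)*(q + 1)*(q + 2)*(q + 1)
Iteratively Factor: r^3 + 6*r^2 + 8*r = (r)*(r^2 + 6*r + 8) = r*(r + 2)*(r + 4)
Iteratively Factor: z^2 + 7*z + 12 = (z + 4)*(z + 3)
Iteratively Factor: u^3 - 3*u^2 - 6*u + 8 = (u - 1)*(u^2 - 2*u - 8) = (u - 4)*(u - 1)*(u + 2)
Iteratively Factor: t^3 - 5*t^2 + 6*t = (t - 3)*(t^2 - 2*t) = t*(t - 3)*(t - 2)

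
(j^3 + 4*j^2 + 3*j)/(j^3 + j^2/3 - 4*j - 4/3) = 3*j*(j^2 + 4*j + 3)/(3*j^3 + j^2 - 12*j - 4)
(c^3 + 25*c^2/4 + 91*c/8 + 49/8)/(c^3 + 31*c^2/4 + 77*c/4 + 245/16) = 2*(c + 1)/(2*c + 5)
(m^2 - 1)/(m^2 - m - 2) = (m - 1)/(m - 2)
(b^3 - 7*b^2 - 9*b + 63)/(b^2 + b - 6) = (b^2 - 10*b + 21)/(b - 2)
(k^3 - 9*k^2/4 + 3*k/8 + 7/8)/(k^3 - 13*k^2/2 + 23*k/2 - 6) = (8*k^2 - 10*k - 7)/(4*(2*k^2 - 11*k + 12))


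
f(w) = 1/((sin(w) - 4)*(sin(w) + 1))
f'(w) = -cos(w)/((sin(w) - 4)*(sin(w) + 1)^2) - cos(w)/((sin(w) - 4)^2*(sin(w) + 1)) = (3 - 2*sin(w))*cos(w)/((sin(w) - 4)^2*(sin(w) + 1)^2)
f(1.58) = -0.17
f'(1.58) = -0.00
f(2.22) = -0.17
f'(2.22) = -0.03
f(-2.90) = -0.31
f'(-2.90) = -0.32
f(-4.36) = -0.17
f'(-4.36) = -0.01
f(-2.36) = -0.72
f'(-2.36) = -1.62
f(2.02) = -0.17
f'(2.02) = -0.01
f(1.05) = -0.17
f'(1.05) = 0.02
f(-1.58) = -4722.20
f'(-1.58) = -1026139.53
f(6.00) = -0.32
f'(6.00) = 0.36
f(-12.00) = -0.19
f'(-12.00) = 0.06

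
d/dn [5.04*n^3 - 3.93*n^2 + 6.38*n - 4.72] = 15.12*n^2 - 7.86*n + 6.38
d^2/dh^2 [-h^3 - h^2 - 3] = -6*h - 2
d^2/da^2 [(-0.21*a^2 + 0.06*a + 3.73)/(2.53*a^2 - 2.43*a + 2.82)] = (-1.81401*a^3 + 152.241738*a^2 - 140.158458*a - 11.691258)/(16.194277*a^6 - 46.662561*a^5 + 98.969805*a^4 - 118.371375*a^3 + 110.31417*a^2 - 57.972996*a + 22.425768)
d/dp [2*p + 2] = 2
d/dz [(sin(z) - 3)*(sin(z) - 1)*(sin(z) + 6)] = (3*sin(z)^2 + 4*sin(z) - 21)*cos(z)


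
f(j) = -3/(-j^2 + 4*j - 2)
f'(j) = -3*(2*j - 4)/(-j^2 + 4*j - 2)^2 = 6*(2 - j)/(j^2 - 4*j + 2)^2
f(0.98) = -3.13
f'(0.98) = 6.65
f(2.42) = -1.65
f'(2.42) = -0.76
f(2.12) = -1.51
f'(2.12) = -0.18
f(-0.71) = 0.56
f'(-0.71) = 0.57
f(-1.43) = 0.31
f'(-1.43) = 0.22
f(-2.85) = 0.14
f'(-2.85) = 0.06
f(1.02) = -2.89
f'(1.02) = 5.44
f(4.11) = 1.22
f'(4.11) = -2.11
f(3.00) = -3.00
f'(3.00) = -6.00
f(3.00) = -3.00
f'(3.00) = -6.00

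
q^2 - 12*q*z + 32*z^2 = (q - 8*z)*(q - 4*z)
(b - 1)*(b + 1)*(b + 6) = b^3 + 6*b^2 - b - 6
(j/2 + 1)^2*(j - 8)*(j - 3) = j^4/4 - 7*j^3/4 - 4*j^2 + 13*j + 24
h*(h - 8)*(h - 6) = h^3 - 14*h^2 + 48*h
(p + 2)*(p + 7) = p^2 + 9*p + 14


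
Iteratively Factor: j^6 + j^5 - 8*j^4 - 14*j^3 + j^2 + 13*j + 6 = (j - 1)*(j^5 + 2*j^4 - 6*j^3 - 20*j^2 - 19*j - 6) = (j - 1)*(j + 1)*(j^4 + j^3 - 7*j^2 - 13*j - 6) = (j - 3)*(j - 1)*(j + 1)*(j^3 + 4*j^2 + 5*j + 2) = (j - 3)*(j - 1)*(j + 1)^2*(j^2 + 3*j + 2) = (j - 3)*(j - 1)*(j + 1)^2*(j + 2)*(j + 1)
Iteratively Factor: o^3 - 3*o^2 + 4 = (o + 1)*(o^2 - 4*o + 4) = (o - 2)*(o + 1)*(o - 2)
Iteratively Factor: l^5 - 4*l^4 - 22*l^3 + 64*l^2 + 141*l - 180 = (l + 3)*(l^4 - 7*l^3 - l^2 + 67*l - 60) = (l - 1)*(l + 3)*(l^3 - 6*l^2 - 7*l + 60) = (l - 1)*(l + 3)^2*(l^2 - 9*l + 20) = (l - 5)*(l - 1)*(l + 3)^2*(l - 4)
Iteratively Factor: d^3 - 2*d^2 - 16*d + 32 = (d - 4)*(d^2 + 2*d - 8) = (d - 4)*(d + 4)*(d - 2)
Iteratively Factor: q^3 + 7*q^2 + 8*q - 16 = (q + 4)*(q^2 + 3*q - 4) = (q + 4)^2*(q - 1)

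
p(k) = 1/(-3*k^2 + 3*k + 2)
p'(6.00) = 0.00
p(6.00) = -0.01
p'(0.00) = -0.75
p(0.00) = 0.50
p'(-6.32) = -0.00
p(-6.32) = -0.01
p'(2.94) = 0.06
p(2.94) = -0.07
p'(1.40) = 52.73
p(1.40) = 3.12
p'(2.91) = 0.07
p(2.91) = -0.07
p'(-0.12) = -1.46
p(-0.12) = 0.63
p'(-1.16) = -0.33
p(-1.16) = -0.18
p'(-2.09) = -0.05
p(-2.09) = -0.06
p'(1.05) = 0.97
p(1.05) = 0.54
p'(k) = (6*k - 3)/(-3*k^2 + 3*k + 2)^2 = 3*(2*k - 1)/(-3*k^2 + 3*k + 2)^2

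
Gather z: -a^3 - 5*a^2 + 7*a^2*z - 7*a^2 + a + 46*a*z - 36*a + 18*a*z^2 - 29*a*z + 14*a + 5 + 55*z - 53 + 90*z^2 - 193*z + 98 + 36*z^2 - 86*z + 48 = -a^3 - 12*a^2 - 21*a + z^2*(18*a + 126) + z*(7*a^2 + 17*a - 224) + 98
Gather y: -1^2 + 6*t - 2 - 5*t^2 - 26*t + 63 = -5*t^2 - 20*t + 60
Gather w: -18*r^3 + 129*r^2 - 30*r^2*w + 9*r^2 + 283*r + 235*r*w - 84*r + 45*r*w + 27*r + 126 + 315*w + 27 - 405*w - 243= -18*r^3 + 138*r^2 + 226*r + w*(-30*r^2 + 280*r - 90) - 90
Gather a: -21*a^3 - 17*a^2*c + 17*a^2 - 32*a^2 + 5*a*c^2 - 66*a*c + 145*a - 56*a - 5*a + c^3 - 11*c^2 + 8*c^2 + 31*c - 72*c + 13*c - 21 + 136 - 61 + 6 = -21*a^3 + a^2*(-17*c - 15) + a*(5*c^2 - 66*c + 84) + c^3 - 3*c^2 - 28*c + 60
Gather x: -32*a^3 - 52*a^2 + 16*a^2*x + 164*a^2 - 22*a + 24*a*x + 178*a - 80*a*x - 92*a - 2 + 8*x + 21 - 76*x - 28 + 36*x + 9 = -32*a^3 + 112*a^2 + 64*a + x*(16*a^2 - 56*a - 32)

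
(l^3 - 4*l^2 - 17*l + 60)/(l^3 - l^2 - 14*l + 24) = (l - 5)/(l - 2)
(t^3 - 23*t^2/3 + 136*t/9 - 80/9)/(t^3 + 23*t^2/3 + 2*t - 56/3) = (3*t^2 - 19*t + 20)/(3*(t^2 + 9*t + 14))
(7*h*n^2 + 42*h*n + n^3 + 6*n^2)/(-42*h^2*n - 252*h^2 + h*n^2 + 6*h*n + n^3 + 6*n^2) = -n/(6*h - n)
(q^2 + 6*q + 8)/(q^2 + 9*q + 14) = (q + 4)/(q + 7)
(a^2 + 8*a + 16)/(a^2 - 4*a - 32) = (a + 4)/(a - 8)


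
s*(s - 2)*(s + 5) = s^3 + 3*s^2 - 10*s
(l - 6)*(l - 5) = l^2 - 11*l + 30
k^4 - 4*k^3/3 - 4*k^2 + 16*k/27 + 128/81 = (k - 8/3)*(k - 2/3)*(k + 2/3)*(k + 4/3)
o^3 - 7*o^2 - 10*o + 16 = (o - 8)*(o - 1)*(o + 2)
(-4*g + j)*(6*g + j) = -24*g^2 + 2*g*j + j^2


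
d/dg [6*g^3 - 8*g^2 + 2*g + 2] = 18*g^2 - 16*g + 2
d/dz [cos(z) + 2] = -sin(z)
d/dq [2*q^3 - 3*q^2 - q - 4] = 6*q^2 - 6*q - 1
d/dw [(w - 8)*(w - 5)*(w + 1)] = 3*w^2 - 24*w + 27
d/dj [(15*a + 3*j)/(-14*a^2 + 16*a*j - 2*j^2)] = 3*(-7*a^2 + 8*a*j - j^2 - 2*(4*a - j)*(5*a + j))/(2*(7*a^2 - 8*a*j + j^2)^2)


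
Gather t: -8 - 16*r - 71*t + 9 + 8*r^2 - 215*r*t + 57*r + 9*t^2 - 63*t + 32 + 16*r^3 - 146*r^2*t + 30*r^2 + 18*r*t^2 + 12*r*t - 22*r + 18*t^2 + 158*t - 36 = 16*r^3 + 38*r^2 + 19*r + t^2*(18*r + 27) + t*(-146*r^2 - 203*r + 24) - 3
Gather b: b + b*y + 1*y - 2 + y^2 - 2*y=b*(y + 1) + y^2 - y - 2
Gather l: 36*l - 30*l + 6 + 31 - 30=6*l + 7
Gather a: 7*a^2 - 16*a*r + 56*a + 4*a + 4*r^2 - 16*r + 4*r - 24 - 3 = 7*a^2 + a*(60 - 16*r) + 4*r^2 - 12*r - 27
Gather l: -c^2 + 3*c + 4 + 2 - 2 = -c^2 + 3*c + 4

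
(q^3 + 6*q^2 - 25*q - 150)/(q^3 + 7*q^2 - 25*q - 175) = (q + 6)/(q + 7)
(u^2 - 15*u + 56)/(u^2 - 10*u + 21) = (u - 8)/(u - 3)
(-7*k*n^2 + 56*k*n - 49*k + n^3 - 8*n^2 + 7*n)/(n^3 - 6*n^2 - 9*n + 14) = (-7*k + n)/(n + 2)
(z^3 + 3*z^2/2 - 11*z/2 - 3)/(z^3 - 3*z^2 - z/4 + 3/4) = 2*(z^2 + z - 6)/(2*z^2 - 7*z + 3)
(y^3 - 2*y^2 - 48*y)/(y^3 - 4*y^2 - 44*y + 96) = y/(y - 2)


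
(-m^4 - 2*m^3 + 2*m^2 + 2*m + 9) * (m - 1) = -m^5 - m^4 + 4*m^3 + 7*m - 9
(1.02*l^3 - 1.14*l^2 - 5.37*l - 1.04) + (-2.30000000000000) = 1.02*l^3 - 1.14*l^2 - 5.37*l - 3.34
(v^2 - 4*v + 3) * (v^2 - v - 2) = v^4 - 5*v^3 + 5*v^2 + 5*v - 6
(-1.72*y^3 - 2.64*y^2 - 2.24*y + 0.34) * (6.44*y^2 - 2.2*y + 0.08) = -11.0768*y^5 - 13.2176*y^4 - 8.7552*y^3 + 6.9064*y^2 - 0.9272*y + 0.0272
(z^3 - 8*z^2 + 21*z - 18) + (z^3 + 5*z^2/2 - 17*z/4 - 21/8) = 2*z^3 - 11*z^2/2 + 67*z/4 - 165/8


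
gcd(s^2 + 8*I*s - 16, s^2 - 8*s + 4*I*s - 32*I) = s + 4*I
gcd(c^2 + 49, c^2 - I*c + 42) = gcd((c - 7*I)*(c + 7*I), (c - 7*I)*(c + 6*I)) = c - 7*I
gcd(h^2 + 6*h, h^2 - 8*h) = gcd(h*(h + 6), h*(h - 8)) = h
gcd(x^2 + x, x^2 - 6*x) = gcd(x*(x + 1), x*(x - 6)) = x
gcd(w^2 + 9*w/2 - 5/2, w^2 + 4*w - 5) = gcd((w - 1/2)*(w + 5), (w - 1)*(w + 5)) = w + 5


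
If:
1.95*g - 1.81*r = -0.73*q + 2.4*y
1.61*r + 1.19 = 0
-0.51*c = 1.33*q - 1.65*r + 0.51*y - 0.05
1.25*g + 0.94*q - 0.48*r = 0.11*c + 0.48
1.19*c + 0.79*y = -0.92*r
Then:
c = -0.10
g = 1.02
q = -1.23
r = -0.74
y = 1.01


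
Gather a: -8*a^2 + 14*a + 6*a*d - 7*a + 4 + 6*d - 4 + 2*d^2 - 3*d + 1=-8*a^2 + a*(6*d + 7) + 2*d^2 + 3*d + 1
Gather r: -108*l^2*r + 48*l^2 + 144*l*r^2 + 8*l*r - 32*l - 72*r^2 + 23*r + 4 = 48*l^2 - 32*l + r^2*(144*l - 72) + r*(-108*l^2 + 8*l + 23) + 4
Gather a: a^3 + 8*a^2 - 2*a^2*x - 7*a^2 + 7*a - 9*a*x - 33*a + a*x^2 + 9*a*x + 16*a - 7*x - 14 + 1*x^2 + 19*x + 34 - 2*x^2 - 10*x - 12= a^3 + a^2*(1 - 2*x) + a*(x^2 - 10) - x^2 + 2*x + 8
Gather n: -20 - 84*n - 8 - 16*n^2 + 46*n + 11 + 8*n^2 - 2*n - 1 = -8*n^2 - 40*n - 18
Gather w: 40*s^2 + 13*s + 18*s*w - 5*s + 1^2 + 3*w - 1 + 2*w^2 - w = 40*s^2 + 8*s + 2*w^2 + w*(18*s + 2)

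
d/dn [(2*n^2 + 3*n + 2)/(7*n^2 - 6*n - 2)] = 3*(-11*n^2 - 12*n + 2)/(49*n^4 - 84*n^3 + 8*n^2 + 24*n + 4)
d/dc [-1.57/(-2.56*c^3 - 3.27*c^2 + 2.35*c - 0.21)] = (-12.0576*c^2 - 10.2678*c + 3.6895)/(2.56*c^3 + 3.27*c^2 - 2.35*c + 0.21)^2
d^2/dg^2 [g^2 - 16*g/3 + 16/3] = 2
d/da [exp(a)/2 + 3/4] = exp(a)/2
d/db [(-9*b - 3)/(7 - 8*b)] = -87/(8*b - 7)^2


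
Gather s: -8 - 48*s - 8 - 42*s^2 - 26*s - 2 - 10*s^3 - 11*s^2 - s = -10*s^3 - 53*s^2 - 75*s - 18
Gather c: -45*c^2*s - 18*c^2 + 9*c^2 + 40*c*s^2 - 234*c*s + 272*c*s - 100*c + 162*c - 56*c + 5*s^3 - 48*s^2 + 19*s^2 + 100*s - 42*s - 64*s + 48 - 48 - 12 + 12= c^2*(-45*s - 9) + c*(40*s^2 + 38*s + 6) + 5*s^3 - 29*s^2 - 6*s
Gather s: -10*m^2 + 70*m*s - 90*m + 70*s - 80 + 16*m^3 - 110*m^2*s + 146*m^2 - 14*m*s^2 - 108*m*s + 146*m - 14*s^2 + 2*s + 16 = 16*m^3 + 136*m^2 + 56*m + s^2*(-14*m - 14) + s*(-110*m^2 - 38*m + 72) - 64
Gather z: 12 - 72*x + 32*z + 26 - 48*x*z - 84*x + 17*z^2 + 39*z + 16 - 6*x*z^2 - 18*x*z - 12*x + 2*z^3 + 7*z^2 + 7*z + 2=-168*x + 2*z^3 + z^2*(24 - 6*x) + z*(78 - 66*x) + 56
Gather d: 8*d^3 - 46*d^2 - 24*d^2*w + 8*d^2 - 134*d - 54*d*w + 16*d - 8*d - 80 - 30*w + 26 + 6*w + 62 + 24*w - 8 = 8*d^3 + d^2*(-24*w - 38) + d*(-54*w - 126)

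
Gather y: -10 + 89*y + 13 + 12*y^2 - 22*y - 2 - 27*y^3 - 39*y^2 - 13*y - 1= -27*y^3 - 27*y^2 + 54*y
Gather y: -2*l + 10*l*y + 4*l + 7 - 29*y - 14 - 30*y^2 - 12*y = 2*l - 30*y^2 + y*(10*l - 41) - 7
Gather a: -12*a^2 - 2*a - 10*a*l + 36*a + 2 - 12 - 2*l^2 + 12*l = -12*a^2 + a*(34 - 10*l) - 2*l^2 + 12*l - 10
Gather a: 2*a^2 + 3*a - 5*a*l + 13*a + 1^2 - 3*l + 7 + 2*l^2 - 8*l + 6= 2*a^2 + a*(16 - 5*l) + 2*l^2 - 11*l + 14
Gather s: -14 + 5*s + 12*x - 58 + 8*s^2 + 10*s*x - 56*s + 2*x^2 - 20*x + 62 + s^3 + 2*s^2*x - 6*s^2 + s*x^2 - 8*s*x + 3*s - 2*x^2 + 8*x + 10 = s^3 + s^2*(2*x + 2) + s*(x^2 + 2*x - 48)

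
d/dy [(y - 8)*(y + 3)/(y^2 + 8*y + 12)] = (13*y^2 + 72*y + 132)/(y^4 + 16*y^3 + 88*y^2 + 192*y + 144)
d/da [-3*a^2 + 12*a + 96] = 12 - 6*a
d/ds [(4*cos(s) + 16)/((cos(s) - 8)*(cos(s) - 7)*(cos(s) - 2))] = 2*(-269*cos(s) - 5*cos(2*s) + cos(3*s) + 907)*sin(s)/((cos(s) - 8)^2*(cos(s) - 7)^2*(cos(s) - 2)^2)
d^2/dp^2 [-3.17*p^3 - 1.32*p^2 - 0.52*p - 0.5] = -19.02*p - 2.64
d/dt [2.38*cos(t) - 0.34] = -2.38*sin(t)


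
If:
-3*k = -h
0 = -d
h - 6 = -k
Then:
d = 0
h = 9/2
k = 3/2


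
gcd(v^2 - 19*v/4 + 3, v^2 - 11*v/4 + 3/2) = v - 3/4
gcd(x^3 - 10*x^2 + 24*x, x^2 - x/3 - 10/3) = 1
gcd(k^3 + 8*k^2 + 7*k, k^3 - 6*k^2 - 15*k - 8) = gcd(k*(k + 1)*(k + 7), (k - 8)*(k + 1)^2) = k + 1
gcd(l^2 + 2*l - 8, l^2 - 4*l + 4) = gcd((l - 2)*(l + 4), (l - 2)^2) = l - 2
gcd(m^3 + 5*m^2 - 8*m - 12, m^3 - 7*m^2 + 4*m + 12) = m^2 - m - 2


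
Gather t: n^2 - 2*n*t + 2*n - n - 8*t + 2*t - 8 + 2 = n^2 + n + t*(-2*n - 6) - 6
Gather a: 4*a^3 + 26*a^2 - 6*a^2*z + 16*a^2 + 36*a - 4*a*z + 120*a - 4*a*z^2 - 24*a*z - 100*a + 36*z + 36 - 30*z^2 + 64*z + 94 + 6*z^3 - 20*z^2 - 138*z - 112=4*a^3 + a^2*(42 - 6*z) + a*(-4*z^2 - 28*z + 56) + 6*z^3 - 50*z^2 - 38*z + 18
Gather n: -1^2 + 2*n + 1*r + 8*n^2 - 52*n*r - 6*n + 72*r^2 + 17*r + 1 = 8*n^2 + n*(-52*r - 4) + 72*r^2 + 18*r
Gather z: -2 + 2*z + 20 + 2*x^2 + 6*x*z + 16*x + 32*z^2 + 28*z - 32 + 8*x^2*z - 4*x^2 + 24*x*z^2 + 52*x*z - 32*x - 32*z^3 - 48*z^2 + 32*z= -2*x^2 - 16*x - 32*z^3 + z^2*(24*x - 16) + z*(8*x^2 + 58*x + 62) - 14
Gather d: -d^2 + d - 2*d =-d^2 - d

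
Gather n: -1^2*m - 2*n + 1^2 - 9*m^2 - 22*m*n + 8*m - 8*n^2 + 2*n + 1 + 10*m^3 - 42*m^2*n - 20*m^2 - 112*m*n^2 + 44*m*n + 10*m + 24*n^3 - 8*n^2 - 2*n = 10*m^3 - 29*m^2 + 17*m + 24*n^3 + n^2*(-112*m - 16) + n*(-42*m^2 + 22*m - 2) + 2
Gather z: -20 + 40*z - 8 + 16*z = 56*z - 28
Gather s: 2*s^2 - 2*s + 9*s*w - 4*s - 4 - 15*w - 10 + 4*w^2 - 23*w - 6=2*s^2 + s*(9*w - 6) + 4*w^2 - 38*w - 20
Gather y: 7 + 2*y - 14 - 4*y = -2*y - 7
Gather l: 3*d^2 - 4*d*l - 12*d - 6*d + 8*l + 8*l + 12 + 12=3*d^2 - 18*d + l*(16 - 4*d) + 24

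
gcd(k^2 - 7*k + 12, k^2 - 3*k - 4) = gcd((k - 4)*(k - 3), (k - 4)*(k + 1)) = k - 4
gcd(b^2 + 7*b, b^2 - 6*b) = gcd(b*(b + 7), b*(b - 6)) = b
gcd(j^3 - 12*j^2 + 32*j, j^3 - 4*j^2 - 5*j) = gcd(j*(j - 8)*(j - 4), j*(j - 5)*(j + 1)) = j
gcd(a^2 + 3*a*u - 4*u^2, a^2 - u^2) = -a + u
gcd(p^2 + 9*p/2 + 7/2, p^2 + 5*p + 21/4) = p + 7/2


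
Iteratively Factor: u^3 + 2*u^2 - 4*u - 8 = (u + 2)*(u^2 - 4) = (u + 2)^2*(u - 2)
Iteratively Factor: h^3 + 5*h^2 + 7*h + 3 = (h + 1)*(h^2 + 4*h + 3) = (h + 1)*(h + 3)*(h + 1)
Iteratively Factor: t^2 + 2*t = (t)*(t + 2)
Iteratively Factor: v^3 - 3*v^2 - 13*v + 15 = (v - 1)*(v^2 - 2*v - 15) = (v - 1)*(v + 3)*(v - 5)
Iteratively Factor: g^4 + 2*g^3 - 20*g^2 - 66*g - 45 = (g + 1)*(g^3 + g^2 - 21*g - 45) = (g + 1)*(g + 3)*(g^2 - 2*g - 15) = (g - 5)*(g + 1)*(g + 3)*(g + 3)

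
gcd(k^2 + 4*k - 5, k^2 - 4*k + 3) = k - 1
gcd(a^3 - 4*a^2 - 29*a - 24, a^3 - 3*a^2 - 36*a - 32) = a^2 - 7*a - 8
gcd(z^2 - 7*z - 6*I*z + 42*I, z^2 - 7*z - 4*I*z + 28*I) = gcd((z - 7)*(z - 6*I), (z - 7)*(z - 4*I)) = z - 7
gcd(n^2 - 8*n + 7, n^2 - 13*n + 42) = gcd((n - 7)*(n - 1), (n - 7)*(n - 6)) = n - 7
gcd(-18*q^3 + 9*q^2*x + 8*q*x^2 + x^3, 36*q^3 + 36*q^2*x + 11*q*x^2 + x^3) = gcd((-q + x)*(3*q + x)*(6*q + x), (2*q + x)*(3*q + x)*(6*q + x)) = 18*q^2 + 9*q*x + x^2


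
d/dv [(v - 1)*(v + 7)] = 2*v + 6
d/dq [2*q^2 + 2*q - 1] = 4*q + 2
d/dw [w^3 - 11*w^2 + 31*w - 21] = 3*w^2 - 22*w + 31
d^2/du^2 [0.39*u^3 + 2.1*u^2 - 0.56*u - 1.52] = 2.34*u + 4.2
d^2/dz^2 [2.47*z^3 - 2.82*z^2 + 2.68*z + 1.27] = 14.82*z - 5.64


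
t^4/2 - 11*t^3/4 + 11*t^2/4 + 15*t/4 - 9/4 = (t/2 + 1/2)*(t - 3)^2*(t - 1/2)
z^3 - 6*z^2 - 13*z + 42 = (z - 7)*(z - 2)*(z + 3)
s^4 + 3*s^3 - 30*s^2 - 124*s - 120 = (s - 6)*(s + 2)^2*(s + 5)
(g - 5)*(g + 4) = g^2 - g - 20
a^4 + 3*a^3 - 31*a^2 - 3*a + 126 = (a - 3)^2*(a + 2)*(a + 7)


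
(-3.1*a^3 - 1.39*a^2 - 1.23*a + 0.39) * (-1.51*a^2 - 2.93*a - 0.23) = 4.681*a^5 + 11.1819*a^4 + 6.643*a^3 + 3.3347*a^2 - 0.8598*a - 0.0897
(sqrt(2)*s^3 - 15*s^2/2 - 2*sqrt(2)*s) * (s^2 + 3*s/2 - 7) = sqrt(2)*s^5 - 15*s^4/2 + 3*sqrt(2)*s^4/2 - 9*sqrt(2)*s^3 - 45*s^3/4 - 3*sqrt(2)*s^2 + 105*s^2/2 + 14*sqrt(2)*s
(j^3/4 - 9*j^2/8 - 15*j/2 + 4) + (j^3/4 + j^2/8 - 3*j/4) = j^3/2 - j^2 - 33*j/4 + 4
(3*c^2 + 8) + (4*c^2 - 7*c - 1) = 7*c^2 - 7*c + 7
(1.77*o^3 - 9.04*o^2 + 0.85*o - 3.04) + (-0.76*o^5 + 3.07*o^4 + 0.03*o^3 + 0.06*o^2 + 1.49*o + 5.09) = -0.76*o^5 + 3.07*o^4 + 1.8*o^3 - 8.98*o^2 + 2.34*o + 2.05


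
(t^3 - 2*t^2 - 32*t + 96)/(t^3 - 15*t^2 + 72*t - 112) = (t + 6)/(t - 7)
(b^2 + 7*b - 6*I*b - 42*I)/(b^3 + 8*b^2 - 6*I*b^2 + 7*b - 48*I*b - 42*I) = 1/(b + 1)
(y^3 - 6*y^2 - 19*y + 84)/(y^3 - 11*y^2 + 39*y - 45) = (y^2 - 3*y - 28)/(y^2 - 8*y + 15)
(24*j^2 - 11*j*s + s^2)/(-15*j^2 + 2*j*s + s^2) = (-8*j + s)/(5*j + s)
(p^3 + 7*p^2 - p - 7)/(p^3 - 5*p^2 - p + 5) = (p + 7)/(p - 5)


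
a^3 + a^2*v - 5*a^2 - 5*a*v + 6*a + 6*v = (a - 3)*(a - 2)*(a + v)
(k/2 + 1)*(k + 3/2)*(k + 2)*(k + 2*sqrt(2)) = k^4/2 + sqrt(2)*k^3 + 11*k^3/4 + 5*k^2 + 11*sqrt(2)*k^2/2 + 3*k + 10*sqrt(2)*k + 6*sqrt(2)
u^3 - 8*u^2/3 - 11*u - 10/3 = (u - 5)*(u + 1/3)*(u + 2)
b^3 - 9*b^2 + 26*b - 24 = (b - 4)*(b - 3)*(b - 2)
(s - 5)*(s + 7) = s^2 + 2*s - 35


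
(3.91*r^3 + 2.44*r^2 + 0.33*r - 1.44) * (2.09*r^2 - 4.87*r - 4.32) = 8.1719*r^5 - 13.9421*r^4 - 28.0843*r^3 - 15.1575*r^2 + 5.5872*r + 6.2208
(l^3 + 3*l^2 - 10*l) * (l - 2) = l^4 + l^3 - 16*l^2 + 20*l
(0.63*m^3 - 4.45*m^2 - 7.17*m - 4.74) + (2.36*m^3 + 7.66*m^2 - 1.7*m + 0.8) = 2.99*m^3 + 3.21*m^2 - 8.87*m - 3.94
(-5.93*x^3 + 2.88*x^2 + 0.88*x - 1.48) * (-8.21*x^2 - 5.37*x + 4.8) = 48.6853*x^5 + 8.1993*x^4 - 51.1544*x^3 + 21.2492*x^2 + 12.1716*x - 7.104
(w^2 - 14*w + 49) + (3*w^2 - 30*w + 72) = 4*w^2 - 44*w + 121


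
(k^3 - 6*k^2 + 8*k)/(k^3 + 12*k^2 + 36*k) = (k^2 - 6*k + 8)/(k^2 + 12*k + 36)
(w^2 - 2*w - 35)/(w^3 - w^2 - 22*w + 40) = (w - 7)/(w^2 - 6*w + 8)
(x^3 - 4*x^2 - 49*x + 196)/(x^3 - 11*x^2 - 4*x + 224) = (x^2 + 3*x - 28)/(x^2 - 4*x - 32)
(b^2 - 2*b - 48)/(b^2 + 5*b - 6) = (b - 8)/(b - 1)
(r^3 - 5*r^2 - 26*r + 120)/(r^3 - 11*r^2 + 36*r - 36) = (r^2 + r - 20)/(r^2 - 5*r + 6)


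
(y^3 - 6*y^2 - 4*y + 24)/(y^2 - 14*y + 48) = (y^2 - 4)/(y - 8)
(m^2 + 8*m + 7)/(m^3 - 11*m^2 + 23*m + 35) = (m + 7)/(m^2 - 12*m + 35)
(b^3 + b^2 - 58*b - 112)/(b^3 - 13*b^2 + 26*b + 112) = (b + 7)/(b - 7)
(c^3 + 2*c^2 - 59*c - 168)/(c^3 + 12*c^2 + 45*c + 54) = (c^2 - c - 56)/(c^2 + 9*c + 18)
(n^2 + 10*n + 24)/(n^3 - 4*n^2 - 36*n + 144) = (n + 4)/(n^2 - 10*n + 24)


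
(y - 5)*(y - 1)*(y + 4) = y^3 - 2*y^2 - 19*y + 20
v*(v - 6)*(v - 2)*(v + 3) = v^4 - 5*v^3 - 12*v^2 + 36*v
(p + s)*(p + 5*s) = p^2 + 6*p*s + 5*s^2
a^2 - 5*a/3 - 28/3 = (a - 4)*(a + 7/3)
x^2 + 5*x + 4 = (x + 1)*(x + 4)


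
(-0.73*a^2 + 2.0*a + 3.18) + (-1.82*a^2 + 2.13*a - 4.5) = -2.55*a^2 + 4.13*a - 1.32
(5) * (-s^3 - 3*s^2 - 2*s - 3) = -5*s^3 - 15*s^2 - 10*s - 15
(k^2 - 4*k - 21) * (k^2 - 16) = k^4 - 4*k^3 - 37*k^2 + 64*k + 336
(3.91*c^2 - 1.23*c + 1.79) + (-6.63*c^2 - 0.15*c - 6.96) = -2.72*c^2 - 1.38*c - 5.17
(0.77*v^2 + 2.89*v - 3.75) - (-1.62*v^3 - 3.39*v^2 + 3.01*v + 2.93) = 1.62*v^3 + 4.16*v^2 - 0.12*v - 6.68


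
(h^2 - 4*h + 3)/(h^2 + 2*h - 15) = (h - 1)/(h + 5)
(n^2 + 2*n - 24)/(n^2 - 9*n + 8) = (n^2 + 2*n - 24)/(n^2 - 9*n + 8)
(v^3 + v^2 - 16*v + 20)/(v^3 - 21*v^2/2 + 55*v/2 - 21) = 2*(v^2 + 3*v - 10)/(2*v^2 - 17*v + 21)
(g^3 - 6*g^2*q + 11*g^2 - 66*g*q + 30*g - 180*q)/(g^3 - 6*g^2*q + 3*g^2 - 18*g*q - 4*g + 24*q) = (g^2 + 11*g + 30)/(g^2 + 3*g - 4)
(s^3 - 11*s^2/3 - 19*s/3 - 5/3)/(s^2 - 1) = (3*s^2 - 14*s - 5)/(3*(s - 1))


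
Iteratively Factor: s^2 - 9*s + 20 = (s - 5)*(s - 4)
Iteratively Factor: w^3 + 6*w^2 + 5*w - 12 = (w - 1)*(w^2 + 7*w + 12) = (w - 1)*(w + 4)*(w + 3)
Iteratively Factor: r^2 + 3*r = (r)*(r + 3)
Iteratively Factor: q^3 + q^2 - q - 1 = (q + 1)*(q^2 - 1) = (q - 1)*(q + 1)*(q + 1)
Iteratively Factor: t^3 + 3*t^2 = (t + 3)*(t^2) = t*(t + 3)*(t)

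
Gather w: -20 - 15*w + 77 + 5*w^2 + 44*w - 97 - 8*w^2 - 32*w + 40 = -3*w^2 - 3*w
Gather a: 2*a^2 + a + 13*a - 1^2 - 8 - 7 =2*a^2 + 14*a - 16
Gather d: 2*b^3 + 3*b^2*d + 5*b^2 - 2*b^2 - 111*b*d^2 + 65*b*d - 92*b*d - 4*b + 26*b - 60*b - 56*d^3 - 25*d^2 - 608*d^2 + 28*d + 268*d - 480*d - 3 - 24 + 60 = 2*b^3 + 3*b^2 - 38*b - 56*d^3 + d^2*(-111*b - 633) + d*(3*b^2 - 27*b - 184) + 33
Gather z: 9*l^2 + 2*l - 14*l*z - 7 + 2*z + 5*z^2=9*l^2 + 2*l + 5*z^2 + z*(2 - 14*l) - 7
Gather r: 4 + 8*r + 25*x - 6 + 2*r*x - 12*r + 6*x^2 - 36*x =r*(2*x - 4) + 6*x^2 - 11*x - 2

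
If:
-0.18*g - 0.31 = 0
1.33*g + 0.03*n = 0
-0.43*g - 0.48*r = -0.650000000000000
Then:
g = -1.72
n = 76.35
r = 2.90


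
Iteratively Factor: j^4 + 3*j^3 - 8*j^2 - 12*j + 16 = (j - 2)*(j^3 + 5*j^2 + 2*j - 8) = (j - 2)*(j + 4)*(j^2 + j - 2) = (j - 2)*(j - 1)*(j + 4)*(j + 2)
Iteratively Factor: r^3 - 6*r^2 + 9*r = (r - 3)*(r^2 - 3*r) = r*(r - 3)*(r - 3)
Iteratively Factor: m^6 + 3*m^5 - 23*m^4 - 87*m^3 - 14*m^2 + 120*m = (m)*(m^5 + 3*m^4 - 23*m^3 - 87*m^2 - 14*m + 120) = m*(m - 1)*(m^4 + 4*m^3 - 19*m^2 - 106*m - 120) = m*(m - 5)*(m - 1)*(m^3 + 9*m^2 + 26*m + 24) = m*(m - 5)*(m - 1)*(m + 2)*(m^2 + 7*m + 12) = m*(m - 5)*(m - 1)*(m + 2)*(m + 3)*(m + 4)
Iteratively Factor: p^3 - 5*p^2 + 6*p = (p - 3)*(p^2 - 2*p) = p*(p - 3)*(p - 2)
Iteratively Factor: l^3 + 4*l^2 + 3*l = (l + 1)*(l^2 + 3*l) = l*(l + 1)*(l + 3)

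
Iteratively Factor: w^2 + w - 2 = (w + 2)*(w - 1)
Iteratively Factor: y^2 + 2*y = (y + 2)*(y)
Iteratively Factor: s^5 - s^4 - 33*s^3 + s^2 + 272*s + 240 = (s - 5)*(s^4 + 4*s^3 - 13*s^2 - 64*s - 48) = (s - 5)*(s + 3)*(s^3 + s^2 - 16*s - 16) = (s - 5)*(s - 4)*(s + 3)*(s^2 + 5*s + 4) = (s - 5)*(s - 4)*(s + 1)*(s + 3)*(s + 4)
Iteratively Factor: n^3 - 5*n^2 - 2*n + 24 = (n - 3)*(n^2 - 2*n - 8) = (n - 3)*(n + 2)*(n - 4)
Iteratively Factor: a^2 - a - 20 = (a + 4)*(a - 5)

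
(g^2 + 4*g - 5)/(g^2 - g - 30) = (g - 1)/(g - 6)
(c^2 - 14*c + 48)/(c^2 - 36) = (c - 8)/(c + 6)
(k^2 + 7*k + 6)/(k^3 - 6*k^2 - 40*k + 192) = (k + 1)/(k^2 - 12*k + 32)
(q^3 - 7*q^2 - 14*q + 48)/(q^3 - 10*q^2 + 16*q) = (q + 3)/q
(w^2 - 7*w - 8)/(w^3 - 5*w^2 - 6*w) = (w - 8)/(w*(w - 6))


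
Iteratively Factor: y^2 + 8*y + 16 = (y + 4)*(y + 4)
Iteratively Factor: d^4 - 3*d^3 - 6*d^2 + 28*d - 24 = (d - 2)*(d^3 - d^2 - 8*d + 12) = (d - 2)*(d + 3)*(d^2 - 4*d + 4) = (d - 2)^2*(d + 3)*(d - 2)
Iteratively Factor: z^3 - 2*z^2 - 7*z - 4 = (z + 1)*(z^2 - 3*z - 4) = (z + 1)^2*(z - 4)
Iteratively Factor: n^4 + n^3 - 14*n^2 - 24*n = (n + 3)*(n^3 - 2*n^2 - 8*n) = (n - 4)*(n + 3)*(n^2 + 2*n) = (n - 4)*(n + 2)*(n + 3)*(n)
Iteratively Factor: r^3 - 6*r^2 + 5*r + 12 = (r - 4)*(r^2 - 2*r - 3) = (r - 4)*(r - 3)*(r + 1)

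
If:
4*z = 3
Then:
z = 3/4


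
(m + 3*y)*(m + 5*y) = m^2 + 8*m*y + 15*y^2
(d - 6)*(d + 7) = d^2 + d - 42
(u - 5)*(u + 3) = u^2 - 2*u - 15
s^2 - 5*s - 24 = (s - 8)*(s + 3)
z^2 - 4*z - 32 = (z - 8)*(z + 4)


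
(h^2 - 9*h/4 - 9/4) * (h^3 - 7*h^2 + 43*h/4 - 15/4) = h^5 - 37*h^4/4 + 97*h^3/4 - 195*h^2/16 - 63*h/4 + 135/16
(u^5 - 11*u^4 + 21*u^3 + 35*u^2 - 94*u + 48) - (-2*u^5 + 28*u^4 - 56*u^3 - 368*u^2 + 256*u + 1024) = 3*u^5 - 39*u^4 + 77*u^3 + 403*u^2 - 350*u - 976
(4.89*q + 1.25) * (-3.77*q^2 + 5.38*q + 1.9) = -18.4353*q^3 + 21.5957*q^2 + 16.016*q + 2.375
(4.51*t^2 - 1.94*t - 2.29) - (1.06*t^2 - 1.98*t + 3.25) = 3.45*t^2 + 0.04*t - 5.54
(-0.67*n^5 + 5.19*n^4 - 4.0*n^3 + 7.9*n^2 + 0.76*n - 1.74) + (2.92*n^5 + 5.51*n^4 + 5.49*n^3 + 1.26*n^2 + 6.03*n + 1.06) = 2.25*n^5 + 10.7*n^4 + 1.49*n^3 + 9.16*n^2 + 6.79*n - 0.68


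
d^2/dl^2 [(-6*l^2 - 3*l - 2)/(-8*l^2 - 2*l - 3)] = 8*(24*l^3 - 12*l^2 - 30*l - 1)/(512*l^6 + 384*l^5 + 672*l^4 + 296*l^3 + 252*l^2 + 54*l + 27)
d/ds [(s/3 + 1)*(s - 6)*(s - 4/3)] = s^2 - 26*s/9 - 14/3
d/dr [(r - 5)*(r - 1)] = 2*r - 6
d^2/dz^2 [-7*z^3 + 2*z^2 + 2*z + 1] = 4 - 42*z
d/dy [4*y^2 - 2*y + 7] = 8*y - 2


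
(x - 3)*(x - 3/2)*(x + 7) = x^3 + 5*x^2/2 - 27*x + 63/2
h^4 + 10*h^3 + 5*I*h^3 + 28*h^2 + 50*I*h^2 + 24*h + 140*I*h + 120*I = (h + 2)^2*(h + 6)*(h + 5*I)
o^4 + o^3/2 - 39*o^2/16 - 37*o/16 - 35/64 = (o - 7/4)*(o + 1/2)^2*(o + 5/4)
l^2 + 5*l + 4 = (l + 1)*(l + 4)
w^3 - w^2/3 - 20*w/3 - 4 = (w - 3)*(w + 2/3)*(w + 2)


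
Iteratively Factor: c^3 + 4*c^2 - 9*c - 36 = (c + 3)*(c^2 + c - 12) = (c + 3)*(c + 4)*(c - 3)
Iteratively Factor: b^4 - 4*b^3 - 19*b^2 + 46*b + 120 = (b - 4)*(b^3 - 19*b - 30) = (b - 4)*(b + 2)*(b^2 - 2*b - 15) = (b - 4)*(b + 2)*(b + 3)*(b - 5)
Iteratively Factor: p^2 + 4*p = (p + 4)*(p)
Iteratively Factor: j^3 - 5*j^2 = (j - 5)*(j^2) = j*(j - 5)*(j)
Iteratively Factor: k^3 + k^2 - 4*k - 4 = (k + 2)*(k^2 - k - 2) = (k - 2)*(k + 2)*(k + 1)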